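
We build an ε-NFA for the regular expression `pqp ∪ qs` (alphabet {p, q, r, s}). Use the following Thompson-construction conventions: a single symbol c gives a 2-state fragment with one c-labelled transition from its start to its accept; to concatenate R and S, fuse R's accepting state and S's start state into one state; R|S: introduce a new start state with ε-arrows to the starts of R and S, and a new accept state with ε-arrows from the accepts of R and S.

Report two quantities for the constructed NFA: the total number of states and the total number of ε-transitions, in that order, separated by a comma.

By structural recursion:
Each of the 5 symbol leaves contributes 2 states and 0 ε-transitions.
  pqp = 4 states, 0 ε-transitions
  qs = 3 states, 0 ε-transitions
  pqp ∪ qs = 9 states, 4 ε-transitions

9, 4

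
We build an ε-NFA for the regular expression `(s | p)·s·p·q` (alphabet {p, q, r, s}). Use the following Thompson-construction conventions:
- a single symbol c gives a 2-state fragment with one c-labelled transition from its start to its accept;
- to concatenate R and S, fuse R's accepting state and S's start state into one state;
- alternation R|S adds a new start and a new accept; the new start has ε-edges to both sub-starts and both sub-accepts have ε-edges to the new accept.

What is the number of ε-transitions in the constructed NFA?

4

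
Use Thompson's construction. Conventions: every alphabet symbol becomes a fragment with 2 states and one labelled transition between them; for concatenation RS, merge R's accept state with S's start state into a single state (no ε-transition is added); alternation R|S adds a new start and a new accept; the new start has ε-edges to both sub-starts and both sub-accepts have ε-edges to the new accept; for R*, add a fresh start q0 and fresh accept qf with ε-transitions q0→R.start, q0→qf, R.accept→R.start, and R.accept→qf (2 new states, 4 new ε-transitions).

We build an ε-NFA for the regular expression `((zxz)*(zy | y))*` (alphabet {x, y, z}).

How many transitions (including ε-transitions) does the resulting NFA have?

18

By structural recursion:
Each of the 6 symbol leaves contributes 1 transition (1 symbol, 0 ε).
  zxz — 3 transitions (3 symbol, 0 ε)
  (zxz)* — 7 transitions (3 symbol, 4 ε)
  zy — 2 transitions (2 symbol, 0 ε)
  zy | y — 7 transitions (3 symbol, 4 ε)
  (zxz)*(zy | y) — 14 transitions (6 symbol, 8 ε)
  ((zxz)*(zy | y))* — 18 transitions (6 symbol, 12 ε)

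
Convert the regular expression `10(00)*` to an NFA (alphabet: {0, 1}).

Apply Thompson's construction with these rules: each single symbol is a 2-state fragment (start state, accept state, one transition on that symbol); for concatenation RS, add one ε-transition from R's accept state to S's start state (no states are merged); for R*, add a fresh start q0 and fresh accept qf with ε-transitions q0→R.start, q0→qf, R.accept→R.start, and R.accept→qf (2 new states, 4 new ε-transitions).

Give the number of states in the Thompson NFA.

Bottom-up over the parse tree:
Each of the 4 symbol leaves contributes a 2-state fragment.
  00 — 4 states
  (00)* — 6 states
  10(00)* — 10 states

10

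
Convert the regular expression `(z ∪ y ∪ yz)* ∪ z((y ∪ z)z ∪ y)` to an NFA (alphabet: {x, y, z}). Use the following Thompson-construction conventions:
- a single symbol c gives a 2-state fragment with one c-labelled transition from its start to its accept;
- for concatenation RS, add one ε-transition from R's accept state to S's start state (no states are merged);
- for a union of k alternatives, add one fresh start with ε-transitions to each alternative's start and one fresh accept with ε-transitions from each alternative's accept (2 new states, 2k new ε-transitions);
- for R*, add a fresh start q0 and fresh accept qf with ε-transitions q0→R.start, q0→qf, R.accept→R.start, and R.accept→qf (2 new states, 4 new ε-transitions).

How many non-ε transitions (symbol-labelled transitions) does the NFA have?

9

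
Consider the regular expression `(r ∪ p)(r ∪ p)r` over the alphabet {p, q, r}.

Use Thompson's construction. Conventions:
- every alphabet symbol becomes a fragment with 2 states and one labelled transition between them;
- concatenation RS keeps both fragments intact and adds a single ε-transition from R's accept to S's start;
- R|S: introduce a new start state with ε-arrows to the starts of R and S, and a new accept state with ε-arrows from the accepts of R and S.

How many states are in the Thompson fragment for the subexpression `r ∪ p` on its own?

6

Fragment for `r ∪ p`:
Each of the 2 symbol leaves contributes a 2-state fragment.
  r ∪ p = 6 states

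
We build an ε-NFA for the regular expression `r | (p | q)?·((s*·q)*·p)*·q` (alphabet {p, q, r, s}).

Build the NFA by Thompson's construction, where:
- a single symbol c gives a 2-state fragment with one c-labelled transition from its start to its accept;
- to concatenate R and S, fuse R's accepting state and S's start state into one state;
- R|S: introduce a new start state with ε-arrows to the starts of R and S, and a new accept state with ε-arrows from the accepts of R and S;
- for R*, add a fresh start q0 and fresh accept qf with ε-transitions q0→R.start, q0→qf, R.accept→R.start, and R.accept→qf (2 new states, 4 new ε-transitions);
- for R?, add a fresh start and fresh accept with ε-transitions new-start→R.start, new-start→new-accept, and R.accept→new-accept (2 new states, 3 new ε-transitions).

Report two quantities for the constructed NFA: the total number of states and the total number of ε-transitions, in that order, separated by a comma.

22, 23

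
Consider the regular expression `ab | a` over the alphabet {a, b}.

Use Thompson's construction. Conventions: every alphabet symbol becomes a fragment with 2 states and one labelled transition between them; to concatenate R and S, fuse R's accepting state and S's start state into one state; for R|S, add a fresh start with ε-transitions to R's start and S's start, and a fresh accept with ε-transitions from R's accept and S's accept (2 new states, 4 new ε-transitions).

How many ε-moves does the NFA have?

4

By structural recursion:
Each of the 3 symbol leaves contributes 0 ε-transitions.
  ab — 0 ε-transitions
  ab | a — 4 ε-transitions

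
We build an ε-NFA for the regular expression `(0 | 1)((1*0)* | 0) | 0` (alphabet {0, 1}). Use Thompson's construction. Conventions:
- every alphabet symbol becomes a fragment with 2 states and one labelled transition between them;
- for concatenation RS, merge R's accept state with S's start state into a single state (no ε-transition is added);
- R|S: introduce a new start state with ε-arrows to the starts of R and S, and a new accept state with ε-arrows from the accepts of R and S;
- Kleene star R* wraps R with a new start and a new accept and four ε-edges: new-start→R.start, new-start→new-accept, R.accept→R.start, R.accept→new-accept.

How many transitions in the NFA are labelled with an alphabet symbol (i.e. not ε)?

6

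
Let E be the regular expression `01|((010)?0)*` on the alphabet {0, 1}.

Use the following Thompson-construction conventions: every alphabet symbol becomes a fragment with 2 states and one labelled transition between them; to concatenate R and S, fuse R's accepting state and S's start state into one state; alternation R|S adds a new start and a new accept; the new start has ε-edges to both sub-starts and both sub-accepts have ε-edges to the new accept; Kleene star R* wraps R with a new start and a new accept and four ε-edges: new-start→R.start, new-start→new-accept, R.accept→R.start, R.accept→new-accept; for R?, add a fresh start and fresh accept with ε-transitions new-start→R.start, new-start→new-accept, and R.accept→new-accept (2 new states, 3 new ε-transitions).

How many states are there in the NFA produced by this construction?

Recursing over subexpressions:
Each of the 6 symbol leaves contributes a 2-state fragment.
  01 → 3 states
  010 → 4 states
  (010)? → 6 states
  (010)?0 → 7 states
  ((010)?0)* → 9 states
  01|((010)?0)* → 14 states

14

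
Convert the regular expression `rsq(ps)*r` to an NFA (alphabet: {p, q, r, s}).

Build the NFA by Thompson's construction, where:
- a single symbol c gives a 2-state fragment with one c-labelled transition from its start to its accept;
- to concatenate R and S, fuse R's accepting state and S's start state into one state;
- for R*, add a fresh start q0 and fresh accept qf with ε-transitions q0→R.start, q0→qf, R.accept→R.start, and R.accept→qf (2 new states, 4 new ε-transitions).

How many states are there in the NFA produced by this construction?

9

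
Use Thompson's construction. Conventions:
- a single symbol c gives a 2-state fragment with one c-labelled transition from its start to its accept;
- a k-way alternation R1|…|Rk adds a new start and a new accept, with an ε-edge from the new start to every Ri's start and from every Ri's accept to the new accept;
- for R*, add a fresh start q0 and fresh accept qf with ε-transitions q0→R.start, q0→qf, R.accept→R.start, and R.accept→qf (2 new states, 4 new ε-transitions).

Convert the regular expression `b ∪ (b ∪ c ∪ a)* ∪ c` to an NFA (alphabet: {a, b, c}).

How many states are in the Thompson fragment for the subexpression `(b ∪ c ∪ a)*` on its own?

10

Fragment for `(b ∪ c ∪ a)*`:
Each of the 3 symbol leaves contributes a 2-state fragment.
  b ∪ c ∪ a → 8 states
  (b ∪ c ∪ a)* → 10 states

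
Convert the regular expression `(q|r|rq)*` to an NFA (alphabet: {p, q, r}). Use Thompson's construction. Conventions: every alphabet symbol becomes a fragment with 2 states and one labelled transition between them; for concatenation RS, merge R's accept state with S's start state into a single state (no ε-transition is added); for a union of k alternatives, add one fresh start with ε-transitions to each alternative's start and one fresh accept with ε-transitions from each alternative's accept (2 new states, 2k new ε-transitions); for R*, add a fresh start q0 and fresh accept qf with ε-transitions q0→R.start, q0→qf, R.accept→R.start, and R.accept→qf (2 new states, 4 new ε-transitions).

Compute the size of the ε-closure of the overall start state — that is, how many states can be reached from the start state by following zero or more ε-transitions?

Let C(F) = |ε-closure(F.start)| within fragment F, and note whether F accepts ε. Symbol fragments have C = 1 and do not accept ε. Then:
  rq : |ε-closure| equals the left operand's closure size = 1 (its accept is not ε-reachable, so the closure stops there)
  q|r|rq : new start ε-reaches every alternative's start; none of them accept ε, so the new accept is not reached: |ε-closure| = 1 + 1 + 1 + 1 = 4
  (q|r|rq)* : |ε-closure| = 1 (new start) + 4 (body) + 1 (new accept) = 6

6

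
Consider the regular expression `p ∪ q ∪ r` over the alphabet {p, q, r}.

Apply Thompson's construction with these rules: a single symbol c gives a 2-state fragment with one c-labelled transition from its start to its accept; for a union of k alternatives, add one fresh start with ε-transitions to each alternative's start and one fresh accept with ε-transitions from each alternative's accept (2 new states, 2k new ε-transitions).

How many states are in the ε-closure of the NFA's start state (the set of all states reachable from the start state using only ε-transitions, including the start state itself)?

Let C(F) = |ε-closure(F.start)| within fragment F, and note whether F accepts ε. Symbol fragments have C = 1 and do not accept ε. Then:
  p ∪ q ∪ r : new start ε-reaches every alternative's start; none of them accept ε, so the new accept is not reached: C = 1 + 1 + 1 + 1 = 4

4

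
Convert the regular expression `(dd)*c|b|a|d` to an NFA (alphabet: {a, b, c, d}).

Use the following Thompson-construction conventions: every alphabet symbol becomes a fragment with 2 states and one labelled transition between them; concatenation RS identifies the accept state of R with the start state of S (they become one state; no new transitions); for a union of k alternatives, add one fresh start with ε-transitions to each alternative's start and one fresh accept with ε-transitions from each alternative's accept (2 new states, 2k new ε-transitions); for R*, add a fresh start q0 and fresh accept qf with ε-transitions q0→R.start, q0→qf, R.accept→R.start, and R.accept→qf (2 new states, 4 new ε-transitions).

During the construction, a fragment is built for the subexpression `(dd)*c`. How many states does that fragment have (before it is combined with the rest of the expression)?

6

Fragment for `(dd)*c`:
Each of the 3 symbol leaves contributes a 2-state fragment.
  dd — 3 states
  (dd)* — 5 states
  (dd)*c — 6 states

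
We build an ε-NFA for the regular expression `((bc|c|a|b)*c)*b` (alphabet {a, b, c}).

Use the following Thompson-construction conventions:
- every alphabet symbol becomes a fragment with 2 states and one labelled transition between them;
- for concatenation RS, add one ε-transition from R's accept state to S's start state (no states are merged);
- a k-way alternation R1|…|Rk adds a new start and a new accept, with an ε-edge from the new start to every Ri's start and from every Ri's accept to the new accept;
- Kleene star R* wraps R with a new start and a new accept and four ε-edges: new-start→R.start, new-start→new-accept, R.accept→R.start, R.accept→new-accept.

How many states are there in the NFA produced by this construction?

Recursing over subexpressions:
Each of the 7 symbol leaves contributes a 2-state fragment.
  bc — 4 states
  bc|c|a|b — 12 states
  (bc|c|a|b)* — 14 states
  (bc|c|a|b)*c — 16 states
  ((bc|c|a|b)*c)* — 18 states
  ((bc|c|a|b)*c)*b — 20 states

20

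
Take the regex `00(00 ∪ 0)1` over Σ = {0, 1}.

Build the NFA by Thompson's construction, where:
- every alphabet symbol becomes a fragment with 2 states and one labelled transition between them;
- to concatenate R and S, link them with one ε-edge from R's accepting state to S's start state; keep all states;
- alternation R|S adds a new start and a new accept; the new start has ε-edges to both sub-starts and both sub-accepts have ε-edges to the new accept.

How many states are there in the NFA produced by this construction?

Bottom-up over the parse tree:
Each of the 6 symbol leaves contributes a 2-state fragment.
  00 : 4 states
  00 ∪ 0 : 8 states
  00(00 ∪ 0)1 : 14 states

14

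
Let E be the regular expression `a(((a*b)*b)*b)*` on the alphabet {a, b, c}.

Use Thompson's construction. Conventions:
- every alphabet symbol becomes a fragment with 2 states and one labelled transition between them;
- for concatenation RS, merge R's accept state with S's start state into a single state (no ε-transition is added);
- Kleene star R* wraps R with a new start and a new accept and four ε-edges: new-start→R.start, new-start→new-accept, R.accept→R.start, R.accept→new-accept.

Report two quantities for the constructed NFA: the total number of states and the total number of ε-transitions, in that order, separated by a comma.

Per subexpression:
Each of the 5 symbol leaves contributes 2 states and 0 ε-transitions.
  a* = 4 states, 4 ε-transitions
  a*b = 5 states, 4 ε-transitions
  (a*b)* = 7 states, 8 ε-transitions
  (a*b)*b = 8 states, 8 ε-transitions
  ((a*b)*b)* = 10 states, 12 ε-transitions
  ((a*b)*b)*b = 11 states, 12 ε-transitions
  (((a*b)*b)*b)* = 13 states, 16 ε-transitions
  a(((a*b)*b)*b)* = 14 states, 16 ε-transitions

14, 16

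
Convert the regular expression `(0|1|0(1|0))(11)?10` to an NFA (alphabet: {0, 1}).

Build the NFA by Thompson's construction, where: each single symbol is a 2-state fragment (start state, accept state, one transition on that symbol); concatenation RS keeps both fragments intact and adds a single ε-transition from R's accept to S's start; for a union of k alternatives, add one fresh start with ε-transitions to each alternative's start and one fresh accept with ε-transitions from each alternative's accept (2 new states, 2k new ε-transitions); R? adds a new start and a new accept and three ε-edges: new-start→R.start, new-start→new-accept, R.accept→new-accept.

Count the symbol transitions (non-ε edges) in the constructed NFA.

Bottom-up over the parse tree:
Each of the 9 symbol leaves contributes exactly 1 symbol transition.
  1|0 = 2 symbol transitions
  0(1|0) = 3 symbol transitions
  0|1|0(1|0) = 5 symbol transitions
  11 = 2 symbol transitions
  (11)? = 2 symbol transitions
  (0|1|0(1|0))(11)?10 = 9 symbol transitions

9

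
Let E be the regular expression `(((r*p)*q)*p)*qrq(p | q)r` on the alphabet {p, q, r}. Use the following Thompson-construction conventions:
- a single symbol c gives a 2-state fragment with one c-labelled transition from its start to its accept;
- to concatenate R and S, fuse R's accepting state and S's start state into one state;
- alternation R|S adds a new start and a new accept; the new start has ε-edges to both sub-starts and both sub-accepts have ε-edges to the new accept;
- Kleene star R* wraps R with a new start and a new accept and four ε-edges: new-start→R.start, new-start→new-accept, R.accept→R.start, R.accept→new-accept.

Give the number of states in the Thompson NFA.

By structural recursion:
Each of the 10 symbol leaves contributes a 2-state fragment.
  r* = 4 states
  r*p = 5 states
  (r*p)* = 7 states
  (r*p)*q = 8 states
  ((r*p)*q)* = 10 states
  ((r*p)*q)*p = 11 states
  (((r*p)*q)*p)* = 13 states
  p | q = 6 states
  (((r*p)*q)*p)*qrq(p | q)r = 22 states

22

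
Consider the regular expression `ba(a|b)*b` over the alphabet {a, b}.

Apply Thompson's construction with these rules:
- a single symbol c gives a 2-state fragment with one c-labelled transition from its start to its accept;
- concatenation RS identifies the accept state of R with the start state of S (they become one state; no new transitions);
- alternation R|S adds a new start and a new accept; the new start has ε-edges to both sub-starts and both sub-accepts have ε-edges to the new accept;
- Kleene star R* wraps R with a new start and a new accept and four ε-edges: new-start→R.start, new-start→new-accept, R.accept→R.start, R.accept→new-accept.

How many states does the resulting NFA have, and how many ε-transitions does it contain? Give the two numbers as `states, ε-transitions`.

11, 8

Building bottom-up:
Each of the 5 symbol leaves contributes 2 states and 0 ε-transitions.
  a|b = 6 states, 4 ε-transitions
  (a|b)* = 8 states, 8 ε-transitions
  ba(a|b)*b = 11 states, 8 ε-transitions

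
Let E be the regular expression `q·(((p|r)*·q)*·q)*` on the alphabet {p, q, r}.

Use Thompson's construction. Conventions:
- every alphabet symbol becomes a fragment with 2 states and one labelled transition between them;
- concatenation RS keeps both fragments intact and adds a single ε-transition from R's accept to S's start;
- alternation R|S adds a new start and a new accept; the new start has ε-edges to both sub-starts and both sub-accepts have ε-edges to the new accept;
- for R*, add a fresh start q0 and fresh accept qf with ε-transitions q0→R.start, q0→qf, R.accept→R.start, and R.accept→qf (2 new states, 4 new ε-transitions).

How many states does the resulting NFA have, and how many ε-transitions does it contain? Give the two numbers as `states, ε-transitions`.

18, 19

By structural recursion:
Each of the 5 symbol leaves contributes 2 states and 0 ε-transitions.
  p|r : 6 states, 4 ε-transitions
  (p|r)* : 8 states, 8 ε-transitions
  (p|r)*·q : 10 states, 9 ε-transitions
  ((p|r)*·q)* : 12 states, 13 ε-transitions
  ((p|r)*·q)*·q : 14 states, 14 ε-transitions
  (((p|r)*·q)*·q)* : 16 states, 18 ε-transitions
  q·(((p|r)*·q)*·q)* : 18 states, 19 ε-transitions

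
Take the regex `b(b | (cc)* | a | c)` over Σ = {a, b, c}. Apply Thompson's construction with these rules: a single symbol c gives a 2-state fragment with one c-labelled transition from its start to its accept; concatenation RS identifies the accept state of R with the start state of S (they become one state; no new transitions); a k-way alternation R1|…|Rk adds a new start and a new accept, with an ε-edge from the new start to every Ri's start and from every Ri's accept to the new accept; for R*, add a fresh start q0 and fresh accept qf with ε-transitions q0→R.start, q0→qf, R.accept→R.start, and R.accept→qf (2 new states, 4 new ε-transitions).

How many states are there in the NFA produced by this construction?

14

Recursing over subexpressions:
Each of the 6 symbol leaves contributes a 2-state fragment.
  cc — 3 states
  (cc)* — 5 states
  b | (cc)* | a | c — 13 states
  b(b | (cc)* | a | c) — 14 states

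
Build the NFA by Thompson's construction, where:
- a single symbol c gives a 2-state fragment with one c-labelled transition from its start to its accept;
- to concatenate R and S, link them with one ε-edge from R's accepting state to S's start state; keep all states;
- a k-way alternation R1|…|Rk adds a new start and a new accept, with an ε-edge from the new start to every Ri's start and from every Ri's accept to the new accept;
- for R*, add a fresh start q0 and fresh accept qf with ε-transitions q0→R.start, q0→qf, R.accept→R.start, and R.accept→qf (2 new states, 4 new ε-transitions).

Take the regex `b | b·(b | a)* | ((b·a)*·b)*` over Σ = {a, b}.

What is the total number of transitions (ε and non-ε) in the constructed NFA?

32

Per subexpression:
Each of the 7 symbol leaves contributes 1 transition (1 symbol, 0 ε).
  b | a → 6 transitions (2 symbol, 4 ε)
  (b | a)* → 10 transitions (2 symbol, 8 ε)
  b·(b | a)* → 12 transitions (3 symbol, 9 ε)
  b·a → 3 transitions (2 symbol, 1 ε)
  (b·a)* → 7 transitions (2 symbol, 5 ε)
  (b·a)*·b → 9 transitions (3 symbol, 6 ε)
  ((b·a)*·b)* → 13 transitions (3 symbol, 10 ε)
  b | b·(b | a)* | ((b·a)*·b)* → 32 transitions (7 symbol, 25 ε)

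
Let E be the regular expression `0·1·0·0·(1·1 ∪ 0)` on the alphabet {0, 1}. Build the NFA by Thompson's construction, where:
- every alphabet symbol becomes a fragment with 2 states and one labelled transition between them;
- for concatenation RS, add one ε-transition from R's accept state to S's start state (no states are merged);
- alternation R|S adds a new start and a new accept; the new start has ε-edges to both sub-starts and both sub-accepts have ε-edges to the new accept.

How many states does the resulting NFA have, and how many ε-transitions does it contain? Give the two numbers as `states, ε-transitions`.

Bottom-up over the parse tree:
Each of the 7 symbol leaves contributes 2 states and 0 ε-transitions.
  1·1 : 4 states, 1 ε-transition
  1·1 ∪ 0 : 8 states, 5 ε-transitions
  0·1·0·0·(1·1 ∪ 0) : 16 states, 9 ε-transitions

16, 9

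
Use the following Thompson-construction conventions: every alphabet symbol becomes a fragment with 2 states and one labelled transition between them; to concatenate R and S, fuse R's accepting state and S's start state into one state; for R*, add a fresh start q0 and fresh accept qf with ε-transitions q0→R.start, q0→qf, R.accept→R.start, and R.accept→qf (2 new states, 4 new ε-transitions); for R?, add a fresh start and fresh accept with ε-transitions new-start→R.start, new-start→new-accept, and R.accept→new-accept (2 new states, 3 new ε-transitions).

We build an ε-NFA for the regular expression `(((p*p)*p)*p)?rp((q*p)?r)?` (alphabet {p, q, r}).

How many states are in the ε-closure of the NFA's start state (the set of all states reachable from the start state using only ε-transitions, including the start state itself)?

Let C(F) = |ε-closure(F.start)| within fragment F, and note whether F accepts ε. Symbol fragments have C = 1 and do not accept ε. Then:
  p* : |ε-closure| = 1 (new start) + 1 (body) + 1 (new accept) = 3
  p*p : the left operand accepts ε, so the closure extends into the next operand (the shared merged state is already counted); |ε-closure| = 3 + (1−1) = 3
  (p*p)* : the star's fresh start ε-reaches both the body's start and the fresh accept: |ε-closure| = 2 + 3 = 5
  (p*p)*p : |ε-closure| = 5 + (1−1) = 5 (closure spills across the concat boundary because the left factor accepts ε)
  ((p*p)*p)* : |ε-closure| = 1 (new start) + 5 (body) + 1 (new accept) = 7
  ((p*p)*p)*p : |ε-closure| = 7 + (1−1) = 7 (closure spills across the concat boundary because the left factor accepts ε)
  (((p*p)*p)*p)? : new start has ε-edges to the inner start and to the new accept, so |ε-closure| = 2 + 7 = 9
  q* : the star's fresh start ε-reaches both the body's start and the fresh accept: |ε-closure| = 2 + 1 = 3
  q*p : the left operand accepts ε, so the closure extends into the next operand (the shared merged state is already counted); |ε-closure| = 3 + (1−1) = 3
  (q*p)? : new start has ε-edges to the inner start and to the new accept, so |ε-closure| = 2 + 3 = 5
  (q*p)?r : |ε-closure| = 5 + (1−1) = 5 (closure spills across the concat boundary because the left factor accepts ε)
  ((q*p)?r)? : |ε-closure| = 1 (new start) + 5 (body) + 1 (new accept, via ε) = 7
  (((p*p)*p)*p)?rp((q*p)?r)? : the left operand accepts ε, so the closure extends into the next operand (the shared merged state is already counted); |ε-closure| = 9 + (1−1) = 9

9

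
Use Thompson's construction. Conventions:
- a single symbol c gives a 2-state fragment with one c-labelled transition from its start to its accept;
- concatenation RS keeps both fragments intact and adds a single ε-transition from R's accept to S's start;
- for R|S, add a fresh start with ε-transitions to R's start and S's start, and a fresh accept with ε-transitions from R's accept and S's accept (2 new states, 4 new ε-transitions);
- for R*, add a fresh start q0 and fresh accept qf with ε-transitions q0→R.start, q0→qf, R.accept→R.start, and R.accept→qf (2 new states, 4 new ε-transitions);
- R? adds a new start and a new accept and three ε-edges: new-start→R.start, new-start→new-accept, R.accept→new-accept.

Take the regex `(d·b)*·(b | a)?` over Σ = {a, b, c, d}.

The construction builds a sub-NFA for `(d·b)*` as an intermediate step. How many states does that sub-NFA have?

6

Fragment for `(d·b)*`:
Each of the 2 symbol leaves contributes a 2-state fragment.
  d·b = 4 states
  (d·b)* = 6 states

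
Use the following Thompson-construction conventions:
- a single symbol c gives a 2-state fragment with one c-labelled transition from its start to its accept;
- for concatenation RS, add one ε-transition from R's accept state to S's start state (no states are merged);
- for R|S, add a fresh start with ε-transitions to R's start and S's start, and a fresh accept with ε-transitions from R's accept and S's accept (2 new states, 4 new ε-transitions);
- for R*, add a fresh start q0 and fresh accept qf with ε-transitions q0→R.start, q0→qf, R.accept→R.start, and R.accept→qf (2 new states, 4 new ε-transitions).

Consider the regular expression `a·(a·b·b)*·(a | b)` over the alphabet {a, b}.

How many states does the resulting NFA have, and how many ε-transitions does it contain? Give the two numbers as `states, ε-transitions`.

16, 12

By structural recursion:
Each of the 6 symbol leaves contributes 2 states and 0 ε-transitions.
  a·b·b — 6 states, 2 ε-transitions
  (a·b·b)* — 8 states, 6 ε-transitions
  a | b — 6 states, 4 ε-transitions
  a·(a·b·b)*·(a | b) — 16 states, 12 ε-transitions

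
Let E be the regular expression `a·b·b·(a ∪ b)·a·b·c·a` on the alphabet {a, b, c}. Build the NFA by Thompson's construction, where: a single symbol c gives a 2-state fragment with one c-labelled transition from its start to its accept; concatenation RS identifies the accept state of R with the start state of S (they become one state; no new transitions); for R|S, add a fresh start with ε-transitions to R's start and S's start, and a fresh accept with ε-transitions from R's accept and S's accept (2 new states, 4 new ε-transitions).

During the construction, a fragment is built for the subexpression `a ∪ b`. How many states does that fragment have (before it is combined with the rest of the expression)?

Fragment for `a ∪ b`:
Each of the 2 symbol leaves contributes a 2-state fragment.
  a ∪ b = 6 states

6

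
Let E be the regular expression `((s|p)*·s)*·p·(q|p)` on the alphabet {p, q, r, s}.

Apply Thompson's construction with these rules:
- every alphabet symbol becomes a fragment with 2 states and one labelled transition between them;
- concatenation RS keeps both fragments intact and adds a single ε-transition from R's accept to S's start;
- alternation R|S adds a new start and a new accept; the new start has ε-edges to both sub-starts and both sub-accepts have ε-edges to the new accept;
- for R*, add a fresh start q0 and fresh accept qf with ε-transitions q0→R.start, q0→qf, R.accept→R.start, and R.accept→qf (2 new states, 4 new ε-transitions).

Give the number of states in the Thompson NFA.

20

Building bottom-up:
Each of the 6 symbol leaves contributes a 2-state fragment.
  s|p = 6 states
  (s|p)* = 8 states
  (s|p)*·s = 10 states
  ((s|p)*·s)* = 12 states
  q|p = 6 states
  ((s|p)*·s)*·p·(q|p) = 20 states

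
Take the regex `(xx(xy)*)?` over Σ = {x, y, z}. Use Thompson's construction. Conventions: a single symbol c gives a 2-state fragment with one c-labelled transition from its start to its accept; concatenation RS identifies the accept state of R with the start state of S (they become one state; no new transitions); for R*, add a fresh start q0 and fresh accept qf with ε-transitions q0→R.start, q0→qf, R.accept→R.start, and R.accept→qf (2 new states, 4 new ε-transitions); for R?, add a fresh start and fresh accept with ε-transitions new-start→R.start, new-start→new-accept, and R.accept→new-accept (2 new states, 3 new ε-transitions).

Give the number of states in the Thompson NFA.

9

Per subexpression:
Each of the 4 symbol leaves contributes a 2-state fragment.
  xy — 3 states
  (xy)* — 5 states
  xx(xy)* — 7 states
  (xx(xy)*)? — 9 states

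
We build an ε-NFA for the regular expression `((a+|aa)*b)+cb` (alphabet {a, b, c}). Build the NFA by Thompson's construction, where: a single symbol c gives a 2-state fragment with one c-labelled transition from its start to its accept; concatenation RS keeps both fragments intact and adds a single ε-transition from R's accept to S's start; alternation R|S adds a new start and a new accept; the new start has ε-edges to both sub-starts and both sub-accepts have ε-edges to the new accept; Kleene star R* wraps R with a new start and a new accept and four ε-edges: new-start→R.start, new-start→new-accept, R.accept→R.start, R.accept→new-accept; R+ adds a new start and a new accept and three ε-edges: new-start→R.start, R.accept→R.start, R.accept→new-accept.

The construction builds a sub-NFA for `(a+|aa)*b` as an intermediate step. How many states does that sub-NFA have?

Fragment for `(a+|aa)*b`:
Each of the 4 symbol leaves contributes a 2-state fragment.
  a+ = 4 states
  aa = 4 states
  a+|aa = 10 states
  (a+|aa)* = 12 states
  (a+|aa)*b = 14 states

14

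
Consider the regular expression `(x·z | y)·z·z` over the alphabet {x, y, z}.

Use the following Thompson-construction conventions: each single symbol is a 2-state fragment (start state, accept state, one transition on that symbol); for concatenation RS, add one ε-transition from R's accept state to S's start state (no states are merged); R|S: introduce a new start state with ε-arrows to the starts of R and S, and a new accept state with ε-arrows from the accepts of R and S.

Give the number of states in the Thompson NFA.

Recursing over subexpressions:
Each of the 5 symbol leaves contributes a 2-state fragment.
  x·z — 4 states
  x·z | y — 8 states
  (x·z | y)·z·z — 12 states

12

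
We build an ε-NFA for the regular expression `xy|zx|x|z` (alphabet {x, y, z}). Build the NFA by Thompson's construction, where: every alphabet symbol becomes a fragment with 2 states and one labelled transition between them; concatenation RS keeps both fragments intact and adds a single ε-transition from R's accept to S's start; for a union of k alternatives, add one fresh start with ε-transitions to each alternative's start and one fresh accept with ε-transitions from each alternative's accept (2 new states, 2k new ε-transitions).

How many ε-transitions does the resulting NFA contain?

Per subexpression:
Each of the 6 symbol leaves contributes 0 ε-transitions.
  xy — 1 ε-transition
  zx — 1 ε-transition
  xy|zx|x|z — 10 ε-transitions

10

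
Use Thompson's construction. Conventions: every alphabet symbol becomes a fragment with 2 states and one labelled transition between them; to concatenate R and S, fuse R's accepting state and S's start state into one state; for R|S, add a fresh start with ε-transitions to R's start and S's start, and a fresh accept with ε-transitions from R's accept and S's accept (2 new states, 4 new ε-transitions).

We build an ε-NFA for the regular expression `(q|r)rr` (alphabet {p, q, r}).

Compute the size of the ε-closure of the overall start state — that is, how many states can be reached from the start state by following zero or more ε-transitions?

3

Compute the ε-closure size of each fragment's start state recursively; a symbol fragment's start has no outgoing ε-edge, so its closure is just itself (size 1).
  q|r : C = 1 + 1 + 1 = 3 (the new accept is not ε-reachable since no branch accepts ε)
  (q|r)rr : C equals the left operand's closure size = 3 (its accept is not ε-reachable, so the closure stops there)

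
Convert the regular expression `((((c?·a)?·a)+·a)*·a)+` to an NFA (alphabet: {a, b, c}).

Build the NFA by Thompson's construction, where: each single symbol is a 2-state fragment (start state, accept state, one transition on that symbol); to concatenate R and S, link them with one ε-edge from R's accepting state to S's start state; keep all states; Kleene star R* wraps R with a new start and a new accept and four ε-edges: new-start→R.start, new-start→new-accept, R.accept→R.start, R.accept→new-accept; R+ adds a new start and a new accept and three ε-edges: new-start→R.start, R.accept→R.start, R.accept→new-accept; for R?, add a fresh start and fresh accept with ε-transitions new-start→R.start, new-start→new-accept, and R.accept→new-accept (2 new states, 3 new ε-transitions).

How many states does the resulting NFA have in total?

20

Recursing over subexpressions:
Each of the 5 symbol leaves contributes a 2-state fragment.
  c? : 4 states
  c?·a : 6 states
  (c?·a)? : 8 states
  (c?·a)?·a : 10 states
  ((c?·a)?·a)+ : 12 states
  ((c?·a)?·a)+·a : 14 states
  (((c?·a)?·a)+·a)* : 16 states
  (((c?·a)?·a)+·a)*·a : 18 states
  ((((c?·a)?·a)+·a)*·a)+ : 20 states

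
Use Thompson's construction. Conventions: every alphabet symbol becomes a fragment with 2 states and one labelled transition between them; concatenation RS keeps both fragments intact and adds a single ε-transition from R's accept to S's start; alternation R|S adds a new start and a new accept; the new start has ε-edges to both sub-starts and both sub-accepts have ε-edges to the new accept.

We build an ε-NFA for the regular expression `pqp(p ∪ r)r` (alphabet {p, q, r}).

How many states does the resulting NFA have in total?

14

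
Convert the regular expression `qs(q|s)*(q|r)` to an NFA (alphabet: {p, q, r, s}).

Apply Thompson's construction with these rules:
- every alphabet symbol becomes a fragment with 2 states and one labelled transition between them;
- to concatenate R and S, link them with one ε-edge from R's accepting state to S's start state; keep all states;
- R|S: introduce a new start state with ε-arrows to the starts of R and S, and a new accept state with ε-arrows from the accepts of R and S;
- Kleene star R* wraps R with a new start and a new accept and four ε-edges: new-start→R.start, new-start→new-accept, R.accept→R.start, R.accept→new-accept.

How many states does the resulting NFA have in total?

18

By structural recursion:
Each of the 6 symbol leaves contributes a 2-state fragment.
  q|s → 6 states
  (q|s)* → 8 states
  q|r → 6 states
  qs(q|s)*(q|r) → 18 states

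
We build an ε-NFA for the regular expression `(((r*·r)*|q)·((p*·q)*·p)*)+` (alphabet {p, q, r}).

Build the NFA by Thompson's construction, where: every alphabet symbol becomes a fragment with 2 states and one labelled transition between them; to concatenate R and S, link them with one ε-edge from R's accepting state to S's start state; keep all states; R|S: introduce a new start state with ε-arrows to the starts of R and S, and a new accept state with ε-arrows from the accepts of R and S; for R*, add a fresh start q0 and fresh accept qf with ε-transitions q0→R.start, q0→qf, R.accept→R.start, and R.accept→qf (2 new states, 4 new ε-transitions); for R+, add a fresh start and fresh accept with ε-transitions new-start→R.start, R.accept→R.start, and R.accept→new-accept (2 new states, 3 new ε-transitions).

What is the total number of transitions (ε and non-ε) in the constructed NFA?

Recursing over subexpressions:
Each of the 6 symbol leaves contributes 1 transition (1 symbol, 0 ε).
  r* — 5 transitions (1 symbol, 4 ε)
  r*·r — 7 transitions (2 symbol, 5 ε)
  (r*·r)* — 11 transitions (2 symbol, 9 ε)
  (r*·r)*|q — 16 transitions (3 symbol, 13 ε)
  p* — 5 transitions (1 symbol, 4 ε)
  p*·q — 7 transitions (2 symbol, 5 ε)
  (p*·q)* — 11 transitions (2 symbol, 9 ε)
  (p*·q)*·p — 13 transitions (3 symbol, 10 ε)
  ((p*·q)*·p)* — 17 transitions (3 symbol, 14 ε)
  ((r*·r)*|q)·((p*·q)*·p)* — 34 transitions (6 symbol, 28 ε)
  (((r*·r)*|q)·((p*·q)*·p)*)+ — 37 transitions (6 symbol, 31 ε)

37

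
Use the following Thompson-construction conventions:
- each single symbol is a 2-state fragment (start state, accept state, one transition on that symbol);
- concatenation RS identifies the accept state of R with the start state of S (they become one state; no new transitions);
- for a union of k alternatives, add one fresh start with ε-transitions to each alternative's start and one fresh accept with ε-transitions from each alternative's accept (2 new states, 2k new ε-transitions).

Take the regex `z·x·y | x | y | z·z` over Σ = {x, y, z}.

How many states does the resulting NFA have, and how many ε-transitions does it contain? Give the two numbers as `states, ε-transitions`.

By structural recursion:
Each of the 7 symbol leaves contributes 2 states and 0 ε-transitions.
  z·x·y — 4 states, 0 ε-transitions
  z·z — 3 states, 0 ε-transitions
  z·x·y | x | y | z·z — 13 states, 8 ε-transitions

13, 8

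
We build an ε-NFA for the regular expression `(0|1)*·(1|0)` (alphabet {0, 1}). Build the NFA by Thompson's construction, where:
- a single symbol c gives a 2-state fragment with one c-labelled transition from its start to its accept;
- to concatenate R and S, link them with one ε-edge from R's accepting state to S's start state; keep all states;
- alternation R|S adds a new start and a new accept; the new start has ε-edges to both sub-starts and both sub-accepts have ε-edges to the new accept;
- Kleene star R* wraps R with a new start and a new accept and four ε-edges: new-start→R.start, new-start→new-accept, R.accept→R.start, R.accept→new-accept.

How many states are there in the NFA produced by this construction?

By structural recursion:
Each of the 4 symbol leaves contributes a 2-state fragment.
  0|1 : 6 states
  (0|1)* : 8 states
  1|0 : 6 states
  (0|1)*·(1|0) : 14 states

14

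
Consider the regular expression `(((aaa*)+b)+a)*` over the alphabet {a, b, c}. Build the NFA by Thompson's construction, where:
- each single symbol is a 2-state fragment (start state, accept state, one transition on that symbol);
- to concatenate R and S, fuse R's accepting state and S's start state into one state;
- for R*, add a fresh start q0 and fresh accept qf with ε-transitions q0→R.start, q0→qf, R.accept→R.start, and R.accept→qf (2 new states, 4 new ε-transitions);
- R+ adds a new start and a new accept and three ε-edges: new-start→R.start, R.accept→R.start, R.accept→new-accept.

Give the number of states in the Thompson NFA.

Bottom-up over the parse tree:
Each of the 5 symbol leaves contributes a 2-state fragment.
  a* → 4 states
  aaa* → 6 states
  (aaa*)+ → 8 states
  (aaa*)+b → 9 states
  ((aaa*)+b)+ → 11 states
  ((aaa*)+b)+a → 12 states
  (((aaa*)+b)+a)* → 14 states

14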